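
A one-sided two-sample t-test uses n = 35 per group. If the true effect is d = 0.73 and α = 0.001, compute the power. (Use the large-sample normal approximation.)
Power ≈ 0.49

Power calculation (two-sample t-test, normal approximation):
z_β = d · √(n/2) - z_α
z_β = 0.73 · √(35/2) - 3.090
z_β = 0.73 · 4.183 - 3.090
z_β = -0.036

Power = Φ(z_β) = Φ(-0.036) ≈ 0.485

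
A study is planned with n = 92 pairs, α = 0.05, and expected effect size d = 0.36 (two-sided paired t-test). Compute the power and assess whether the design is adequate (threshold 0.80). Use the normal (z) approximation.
Power ≈ 0.93; the study is adequately powered (power ≥ 0.80)

Power calculation (paired t-test, normal approximation):
z_β = d · √n - z_{α/2}
z_β = 0.36 · √92 - 1.960
z_β = 0.36 · 9.592 - 1.960
z_β = 1.493

Power = Φ(z_β) = Φ(1.493) ≈ 0.932

Effect size d = 0.36 is small by Cohen's convention (0.2/0.5/0.8).

Threshold: power ≥ 0.80 is conventionally adequate.
Power ≈ 0.93 → the study is adequately powered (power ≥ 0.80).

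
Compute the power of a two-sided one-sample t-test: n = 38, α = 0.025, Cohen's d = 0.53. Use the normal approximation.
Power ≈ 0.85

Power calculation (one-sample t-test, normal approximation):
z_β = d · √n - z_{α/2}
z_β = 0.53 · √38 - 2.241
z_β = 0.53 · 6.164 - 2.241
z_β = 1.026

Power = Φ(z_β) = Φ(1.026) ≈ 0.847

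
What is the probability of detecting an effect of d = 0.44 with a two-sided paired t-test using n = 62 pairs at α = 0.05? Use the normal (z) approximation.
Power ≈ 0.93

Power calculation (paired t-test, normal approximation):
z_β = d · √n - z_{α/2}
z_β = 0.44 · √62 - 1.960
z_β = 0.44 · 7.874 - 1.960
z_β = 1.505

Power = Φ(z_β) = Φ(1.505) ≈ 0.934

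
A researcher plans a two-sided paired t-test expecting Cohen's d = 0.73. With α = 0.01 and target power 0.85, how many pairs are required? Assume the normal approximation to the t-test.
n = 25 pairs

Sample size formula (paired t-test, normal approximation):
n = ((z_{α/2} + z_β) / d)²

z_{α/2} = 2.576 (for α = 0.01, two-sided)
z_β = 1.036 (for power = 0.85)
d = 0.73

n = ((2.576 + 1.036) / 0.73)²
n = (4.948)²
n ≈ 24.48
Round up to the next whole number: n = 25 pairs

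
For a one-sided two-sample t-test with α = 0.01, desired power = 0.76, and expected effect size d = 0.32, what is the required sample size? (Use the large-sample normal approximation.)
n = 180 per group

Sample size formula (two-sample t-test, normal approximation):
n = 2 · ((z_α + z_β) / d)²

z_α = 2.326 (for α = 0.01, one-sided)
z_β = 0.706 (for power = 0.76)
d = 0.32

n = 2 · ((2.326 + 0.706) / 0.32)²
n = 2 · (9.475)²
n ≈ 179.55
Round up to the next whole number: n = 180 per group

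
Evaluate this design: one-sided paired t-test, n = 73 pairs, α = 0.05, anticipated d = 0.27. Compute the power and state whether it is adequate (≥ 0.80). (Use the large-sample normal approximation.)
Power ≈ 0.75; the study is underpowered (power < 0.80)

Power calculation (paired t-test, normal approximation):
z_β = d · √n - z_α
z_β = 0.27 · √73 - 1.645
z_β = 0.27 · 8.544 - 1.645
z_β = 0.662

Power = Φ(z_β) = Φ(0.662) ≈ 0.746

Effect size d = 0.27 is small by Cohen's convention (0.2/0.5/0.8).

Threshold: power ≥ 0.80 is conventionally adequate.
Power ≈ 0.75 → the study is underpowered (power < 0.80).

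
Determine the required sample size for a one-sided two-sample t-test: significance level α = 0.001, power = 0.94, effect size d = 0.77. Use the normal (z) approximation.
n = 73 per group

Sample size formula (two-sample t-test, normal approximation):
n = 2 · ((z_α + z_β) / d)²

z_α = 3.090 (for α = 0.001, one-sided)
z_β = 1.555 (for power = 0.94)
d = 0.77

n = 2 · ((3.090 + 1.555) / 0.77)²
n = 2 · (6.032)²
n ≈ 72.77
Round up to the next whole number: n = 73 per group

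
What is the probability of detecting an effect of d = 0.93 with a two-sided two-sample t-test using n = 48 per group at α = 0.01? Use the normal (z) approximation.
Power ≈ 0.98

Power calculation (two-sample t-test, normal approximation):
z_β = d · √(n/2) - z_{α/2}
z_β = 0.93 · √(48/2) - 2.576
z_β = 0.93 · 4.899 - 2.576
z_β = 1.980

Power = Φ(z_β) = Φ(1.980) ≈ 0.976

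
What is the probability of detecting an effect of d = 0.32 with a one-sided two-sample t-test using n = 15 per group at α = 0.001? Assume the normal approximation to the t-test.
Power ≈ 0.01

Power calculation (two-sample t-test, normal approximation):
z_β = d · √(n/2) - z_α
z_β = 0.32 · √(15/2) - 3.090
z_β = 0.32 · 2.739 - 3.090
z_β = -2.214

Power = Φ(z_β) = Φ(-2.214) ≈ 0.013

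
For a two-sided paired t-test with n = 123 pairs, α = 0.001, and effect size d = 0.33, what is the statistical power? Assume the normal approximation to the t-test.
Power ≈ 0.64

Power calculation (paired t-test, normal approximation):
z_β = d · √n - z_{α/2}
z_β = 0.33 · √123 - 3.291
z_β = 0.33 · 11.091 - 3.291
z_β = 0.369

Power = Φ(z_β) = Φ(0.369) ≈ 0.644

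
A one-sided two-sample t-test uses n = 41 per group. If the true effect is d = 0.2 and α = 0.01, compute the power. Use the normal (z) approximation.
Power ≈ 0.08

Power calculation (two-sample t-test, normal approximation):
z_β = d · √(n/2) - z_α
z_β = 0.2 · √(41/2) - 2.326
z_β = 0.2 · 4.528 - 2.326
z_β = -1.421

Power = Φ(z_β) = Φ(-1.421) ≈ 0.078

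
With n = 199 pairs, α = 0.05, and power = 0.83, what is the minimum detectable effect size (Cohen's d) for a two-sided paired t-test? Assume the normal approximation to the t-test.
d ≈ 0.21

Minimum detectable effect (paired t-test, normal approximation):
d = (z_{α/2} + z_β) / √n
d = (1.960 + 0.954) / √199
d = 2.914 / 14.107
d ≈ 0.21

By Cohen's convention (0.2 small / 0.5 medium / 0.8 large): small effect.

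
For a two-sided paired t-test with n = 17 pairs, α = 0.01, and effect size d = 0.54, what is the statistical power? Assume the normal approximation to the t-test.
Power ≈ 0.36

Power calculation (paired t-test, normal approximation):
z_β = d · √n - z_{α/2}
z_β = 0.54 · √17 - 2.576
z_β = 0.54 · 4.123 - 2.576
z_β = -0.349

Power = Φ(z_β) = Φ(-0.349) ≈ 0.363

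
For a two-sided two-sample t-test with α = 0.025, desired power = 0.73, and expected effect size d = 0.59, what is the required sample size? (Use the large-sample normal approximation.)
n = 47 per group

Sample size formula (two-sample t-test, normal approximation):
n = 2 · ((z_{α/2} + z_β) / d)²

z_{α/2} = 2.241 (for α = 0.025, two-sided)
z_β = 0.613 (for power = 0.73)
d = 0.59

n = 2 · ((2.241 + 0.613) / 0.59)²
n = 2 · (4.837)²
n ≈ 46.79
Round up to the next whole number: n = 47 per group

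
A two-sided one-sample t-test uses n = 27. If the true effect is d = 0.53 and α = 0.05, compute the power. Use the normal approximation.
Power ≈ 0.79

Power calculation (one-sample t-test, normal approximation):
z_β = d · √n - z_{α/2}
z_β = 0.53 · √27 - 1.960
z_β = 0.53 · 5.196 - 1.960
z_β = 0.794

Power = Φ(z_β) = Φ(0.794) ≈ 0.786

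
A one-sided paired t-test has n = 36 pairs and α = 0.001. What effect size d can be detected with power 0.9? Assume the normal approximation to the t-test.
d ≈ 0.73

Minimum detectable effect (paired t-test, normal approximation):
d = (z_α + z_β) / √n
d = (3.090 + 1.282) / √36
d = 4.372 / 6.000
d ≈ 0.73

By Cohen's convention (0.2 small / 0.5 medium / 0.8 large): medium effect.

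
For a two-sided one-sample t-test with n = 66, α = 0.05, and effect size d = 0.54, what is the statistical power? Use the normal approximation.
Power ≈ 0.99

Power calculation (one-sample t-test, normal approximation):
z_β = d · √n - z_{α/2}
z_β = 0.54 · √66 - 1.960
z_β = 0.54 · 8.124 - 1.960
z_β = 2.427

Power = Φ(z_β) = Φ(2.427) ≈ 0.992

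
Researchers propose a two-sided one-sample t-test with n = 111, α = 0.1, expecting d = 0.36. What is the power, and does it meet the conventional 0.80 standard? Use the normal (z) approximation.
Power ≈ 0.98; the study is adequately powered (power ≥ 0.80)

Power calculation (one-sample t-test, normal approximation):
z_β = d · √n - z_{α/2}
z_β = 0.36 · √111 - 1.645
z_β = 0.36 · 10.536 - 1.645
z_β = 2.148

Power = Φ(z_β) = Φ(2.148) ≈ 0.984

Effect size d = 0.36 is small by Cohen's convention (0.2/0.5/0.8).

Threshold: power ≥ 0.80 is conventionally adequate.
Power ≈ 0.98 → the study is adequately powered (power ≥ 0.80).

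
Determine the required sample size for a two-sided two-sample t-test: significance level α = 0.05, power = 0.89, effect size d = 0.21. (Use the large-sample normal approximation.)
n = 461 per group

Sample size formula (two-sample t-test, normal approximation):
n = 2 · ((z_{α/2} + z_β) / d)²

z_{α/2} = 1.960 (for α = 0.05, two-sided)
z_β = 1.227 (for power = 0.89)
d = 0.21

n = 2 · ((1.960 + 1.227) / 0.21)²
n = 2 · (15.176)²
n ≈ 460.62
Round up to the next whole number: n = 461 per group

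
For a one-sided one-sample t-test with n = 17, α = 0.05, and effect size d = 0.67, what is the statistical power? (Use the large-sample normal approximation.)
Power ≈ 0.87

Power calculation (one-sample t-test, normal approximation):
z_β = d · √n - z_α
z_β = 0.67 · √17 - 1.645
z_β = 0.67 · 4.123 - 1.645
z_β = 1.118

Power = Φ(z_β) = Φ(1.118) ≈ 0.868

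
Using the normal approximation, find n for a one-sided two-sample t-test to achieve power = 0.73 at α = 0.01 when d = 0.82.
n = 26 per group

Sample size formula (two-sample t-test, normal approximation):
n = 2 · ((z_α + z_β) / d)²

z_α = 2.326 (for α = 0.01, one-sided)
z_β = 0.613 (for power = 0.73)
d = 0.82

n = 2 · ((2.326 + 0.613) / 0.82)²
n = 2 · (3.584)²
n ≈ 25.69
Round up to the next whole number: n = 26 per group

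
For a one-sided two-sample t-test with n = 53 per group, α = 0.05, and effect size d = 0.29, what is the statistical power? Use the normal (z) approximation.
Power ≈ 0.44

Power calculation (two-sample t-test, normal approximation):
z_β = d · √(n/2) - z_α
z_β = 0.29 · √(53/2) - 1.645
z_β = 0.29 · 5.148 - 1.645
z_β = -0.152

Power = Φ(z_β) = Φ(-0.152) ≈ 0.440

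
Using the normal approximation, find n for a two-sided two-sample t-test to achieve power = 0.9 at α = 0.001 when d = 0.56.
n = 134 per group

Sample size formula (two-sample t-test, normal approximation):
n = 2 · ((z_{α/2} + z_β) / d)²

z_{α/2} = 3.291 (for α = 0.001, two-sided)
z_β = 1.282 (for power = 0.9)
d = 0.56

n = 2 · ((3.291 + 1.282) / 0.56)²
n = 2 · (8.166)²
n ≈ 133.37
Round up to the next whole number: n = 134 per group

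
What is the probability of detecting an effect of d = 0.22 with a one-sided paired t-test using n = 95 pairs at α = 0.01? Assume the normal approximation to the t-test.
Power ≈ 0.43

Power calculation (paired t-test, normal approximation):
z_β = d · √n - z_α
z_β = 0.22 · √95 - 2.326
z_β = 0.22 · 9.747 - 2.326
z_β = -0.182

Power = Φ(z_β) = Φ(-0.182) ≈ 0.428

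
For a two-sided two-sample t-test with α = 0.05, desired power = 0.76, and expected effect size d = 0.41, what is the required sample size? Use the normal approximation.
n = 85 per group

Sample size formula (two-sample t-test, normal approximation):
n = 2 · ((z_{α/2} + z_β) / d)²

z_{α/2} = 1.960 (for α = 0.05, two-sided)
z_β = 0.706 (for power = 0.76)
d = 0.41

n = 2 · ((1.960 + 0.706) / 0.41)²
n = 2 · (6.502)²
n ≈ 84.55
Round up to the next whole number: n = 85 per group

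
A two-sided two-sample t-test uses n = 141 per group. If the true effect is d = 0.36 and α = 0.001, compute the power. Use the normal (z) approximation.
Power ≈ 0.39

Power calculation (two-sample t-test, normal approximation):
z_β = d · √(n/2) - z_{α/2}
z_β = 0.36 · √(141/2) - 3.291
z_β = 0.36 · 8.396 - 3.291
z_β = -0.268

Power = Φ(z_β) = Φ(-0.268) ≈ 0.394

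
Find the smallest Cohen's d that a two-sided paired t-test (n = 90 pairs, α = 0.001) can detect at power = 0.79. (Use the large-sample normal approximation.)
d ≈ 0.43

Minimum detectable effect (paired t-test, normal approximation):
d = (z_{α/2} + z_β) / √n
d = (3.291 + 0.806) / √90
d = 4.097 / 9.487
d ≈ 0.43

By Cohen's convention (0.2 small / 0.5 medium / 0.8 large): small effect.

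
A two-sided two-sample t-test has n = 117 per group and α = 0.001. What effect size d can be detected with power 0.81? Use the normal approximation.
d ≈ 0.54

Minimum detectable effect (two-sample t-test, normal approximation):
d = (z_{α/2} + z_β) / √(n/2)
d = (3.291 + 0.878) / √(117/2)
d = 4.168 / 7.649
d ≈ 0.54

By Cohen's convention (0.2 small / 0.5 medium / 0.8 large): medium effect.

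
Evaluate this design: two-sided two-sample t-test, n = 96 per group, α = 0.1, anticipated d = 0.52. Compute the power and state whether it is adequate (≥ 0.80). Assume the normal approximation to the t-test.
Power ≈ 0.97; the study is adequately powered (power ≥ 0.80)

Power calculation (two-sample t-test, normal approximation):
z_β = d · √(n/2) - z_{α/2}
z_β = 0.52 · √(96/2) - 1.645
z_β = 0.52 · 6.928 - 1.645
z_β = 1.958

Power = Φ(z_β) = Φ(1.958) ≈ 0.975

Effect size d = 0.52 is medium by Cohen's convention (0.2/0.5/0.8).

Threshold: power ≥ 0.80 is conventionally adequate.
Power ≈ 0.97 → the study is adequately powered (power ≥ 0.80).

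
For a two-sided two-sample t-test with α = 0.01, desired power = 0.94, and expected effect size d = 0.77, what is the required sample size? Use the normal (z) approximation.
n = 58 per group

Sample size formula (two-sample t-test, normal approximation):
n = 2 · ((z_{α/2} + z_β) / d)²

z_{α/2} = 2.576 (for α = 0.01, two-sided)
z_β = 1.555 (for power = 0.94)
d = 0.77

n = 2 · ((2.576 + 1.555) / 0.77)²
n = 2 · (5.365)²
n ≈ 57.57
Round up to the next whole number: n = 58 per group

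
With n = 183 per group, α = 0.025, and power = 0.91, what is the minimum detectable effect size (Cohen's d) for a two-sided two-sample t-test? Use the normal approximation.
d ≈ 0.37

Minimum detectable effect (two-sample t-test, normal approximation):
d = (z_{α/2} + z_β) / √(n/2)
d = (2.241 + 1.341) / √(183/2)
d = 3.582 / 9.566
d ≈ 0.37

By Cohen's convention (0.2 small / 0.5 medium / 0.8 large): small effect.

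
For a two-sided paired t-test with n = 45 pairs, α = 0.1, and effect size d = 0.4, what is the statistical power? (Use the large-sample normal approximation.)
Power ≈ 0.85

Power calculation (paired t-test, normal approximation):
z_β = d · √n - z_{α/2}
z_β = 0.4 · √45 - 1.645
z_β = 0.4 · 6.708 - 1.645
z_β = 1.038

Power = Φ(z_β) = Φ(1.038) ≈ 0.850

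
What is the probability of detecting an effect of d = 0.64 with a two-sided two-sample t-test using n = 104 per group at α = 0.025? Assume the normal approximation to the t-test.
Power ≈ 0.99

Power calculation (two-sample t-test, normal approximation):
z_β = d · √(n/2) - z_{α/2}
z_β = 0.64 · √(104/2) - 2.241
z_β = 0.64 · 7.211 - 2.241
z_β = 2.374

Power = Φ(z_β) = Φ(2.374) ≈ 0.991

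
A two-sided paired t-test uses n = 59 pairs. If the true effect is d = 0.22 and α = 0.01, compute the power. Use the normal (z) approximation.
Power ≈ 0.19

Power calculation (paired t-test, normal approximation):
z_β = d · √n - z_{α/2}
z_β = 0.22 · √59 - 2.576
z_β = 0.22 · 7.681 - 2.576
z_β = -0.886

Power = Φ(z_β) = Φ(-0.886) ≈ 0.188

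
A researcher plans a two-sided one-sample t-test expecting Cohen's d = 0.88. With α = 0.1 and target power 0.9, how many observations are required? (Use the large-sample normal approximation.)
n = 12

Sample size formula (one-sample t-test, normal approximation):
n = ((z_{α/2} + z_β) / d)²

z_{α/2} = 1.645 (for α = 0.1, two-sided)
z_β = 1.282 (for power = 0.9)
d = 0.88

n = ((1.645 + 1.282) / 0.88)²
n = (3.326)²
n ≈ 11.06
Round up to the next whole number: n = 12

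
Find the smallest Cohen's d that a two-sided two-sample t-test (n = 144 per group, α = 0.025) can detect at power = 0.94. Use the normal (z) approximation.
d ≈ 0.45

Minimum detectable effect (two-sample t-test, normal approximation):
d = (z_{α/2} + z_β) / √(n/2)
d = (2.241 + 1.555) / √(144/2)
d = 3.796 / 8.485
d ≈ 0.45

By Cohen's convention (0.2 small / 0.5 medium / 0.8 large): small effect.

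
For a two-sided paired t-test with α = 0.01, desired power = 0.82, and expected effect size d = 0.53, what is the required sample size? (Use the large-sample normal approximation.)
n = 44 pairs

Sample size formula (paired t-test, normal approximation):
n = ((z_{α/2} + z_β) / d)²

z_{α/2} = 2.576 (for α = 0.01, two-sided)
z_β = 0.915 (for power = 0.82)
d = 0.53

n = ((2.576 + 0.915) / 0.53)²
n = (6.587)²
n ≈ 43.39
Round up to the next whole number: n = 44 pairs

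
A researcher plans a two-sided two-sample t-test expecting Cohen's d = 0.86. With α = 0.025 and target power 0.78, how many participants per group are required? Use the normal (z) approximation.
n = 25 per group

Sample size formula (two-sample t-test, normal approximation):
n = 2 · ((z_{α/2} + z_β) / d)²

z_{α/2} = 2.241 (for α = 0.025, two-sided)
z_β = 0.772 (for power = 0.78)
d = 0.86

n = 2 · ((2.241 + 0.772) / 0.86)²
n = 2 · (3.503)²
n ≈ 24.54
Round up to the next whole number: n = 25 per group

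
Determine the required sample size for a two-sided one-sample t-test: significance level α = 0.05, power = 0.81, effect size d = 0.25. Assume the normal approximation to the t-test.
n = 129

Sample size formula (one-sample t-test, normal approximation):
n = ((z_{α/2} + z_β) / d)²

z_{α/2} = 1.960 (for α = 0.05, two-sided)
z_β = 0.878 (for power = 0.81)
d = 0.25

n = ((1.960 + 0.878) / 0.25)²
n = (11.352)²
n ≈ 128.87
Round up to the next whole number: n = 129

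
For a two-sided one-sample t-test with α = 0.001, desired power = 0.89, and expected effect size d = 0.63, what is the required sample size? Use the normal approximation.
n = 52

Sample size formula (one-sample t-test, normal approximation):
n = ((z_{α/2} + z_β) / d)²

z_{α/2} = 3.291 (for α = 0.001, two-sided)
z_β = 1.227 (for power = 0.89)
d = 0.63

n = ((3.291 + 1.227) / 0.63)²
n = (7.171)²
n ≈ 51.42
Round up to the next whole number: n = 52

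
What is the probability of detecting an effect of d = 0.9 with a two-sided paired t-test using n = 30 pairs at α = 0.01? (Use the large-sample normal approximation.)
Power ≈ 0.99

Power calculation (paired t-test, normal approximation):
z_β = d · √n - z_{α/2}
z_β = 0.9 · √30 - 2.576
z_β = 0.9 · 5.477 - 2.576
z_β = 2.354

Power = Φ(z_β) = Φ(2.354) ≈ 0.991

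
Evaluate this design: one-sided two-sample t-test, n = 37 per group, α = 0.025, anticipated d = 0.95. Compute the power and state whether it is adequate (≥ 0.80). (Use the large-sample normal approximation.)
Power ≈ 0.98; the study is adequately powered (power ≥ 0.80)

Power calculation (two-sample t-test, normal approximation):
z_β = d · √(n/2) - z_α
z_β = 0.95 · √(37/2) - 1.960
z_β = 0.95 · 4.301 - 1.960
z_β = 2.126

Power = Φ(z_β) = Φ(2.126) ≈ 0.983

Effect size d = 0.95 is large by Cohen's convention (0.2/0.5/0.8).

Threshold: power ≥ 0.80 is conventionally adequate.
Power ≈ 0.98 → the study is adequately powered (power ≥ 0.80).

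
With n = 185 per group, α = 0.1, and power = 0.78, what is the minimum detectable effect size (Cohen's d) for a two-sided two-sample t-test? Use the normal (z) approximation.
d ≈ 0.25

Minimum detectable effect (two-sample t-test, normal approximation):
d = (z_{α/2} + z_β) / √(n/2)
d = (1.645 + 0.772) / √(185/2)
d = 2.417 / 9.618
d ≈ 0.25

By Cohen's convention (0.2 small / 0.5 medium / 0.8 large): small effect.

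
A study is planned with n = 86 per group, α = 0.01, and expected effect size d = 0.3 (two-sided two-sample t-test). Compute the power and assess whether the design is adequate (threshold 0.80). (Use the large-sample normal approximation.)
Power ≈ 0.27; the study is underpowered (power < 0.80)

Power calculation (two-sample t-test, normal approximation):
z_β = d · √(n/2) - z_{α/2}
z_β = 0.3 · √(86/2) - 2.576
z_β = 0.3 · 6.557 - 2.576
z_β = -0.609

Power = Φ(z_β) = Φ(-0.609) ≈ 0.271

Effect size d = 0.3 is small by Cohen's convention (0.2/0.5/0.8).

Threshold: power ≥ 0.80 is conventionally adequate.
Power ≈ 0.27 → the study is underpowered (power < 0.80).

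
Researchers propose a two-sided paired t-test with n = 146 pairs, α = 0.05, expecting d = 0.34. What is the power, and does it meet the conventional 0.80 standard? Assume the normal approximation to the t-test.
Power ≈ 0.98; the study is adequately powered (power ≥ 0.80)

Power calculation (paired t-test, normal approximation):
z_β = d · √n - z_{α/2}
z_β = 0.34 · √146 - 1.960
z_β = 0.34 · 12.083 - 1.960
z_β = 2.148

Power = Φ(z_β) = Φ(2.148) ≈ 0.984

Effect size d = 0.34 is small by Cohen's convention (0.2/0.5/0.8).

Threshold: power ≥ 0.80 is conventionally adequate.
Power ≈ 0.98 → the study is adequately powered (power ≥ 0.80).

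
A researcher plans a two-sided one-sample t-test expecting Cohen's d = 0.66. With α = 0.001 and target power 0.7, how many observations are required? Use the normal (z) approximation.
n = 34

Sample size formula (one-sample t-test, normal approximation):
n = ((z_{α/2} + z_β) / d)²

z_{α/2} = 3.291 (for α = 0.001, two-sided)
z_β = 0.524 (for power = 0.7)
d = 0.66

n = ((3.291 + 0.524) / 0.66)²
n = (5.780)²
n ≈ 33.41
Round up to the next whole number: n = 34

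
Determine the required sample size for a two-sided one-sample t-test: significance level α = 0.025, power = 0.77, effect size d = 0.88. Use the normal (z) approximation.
n = 12

Sample size formula (one-sample t-test, normal approximation):
n = ((z_{α/2} + z_β) / d)²

z_{α/2} = 2.241 (for α = 0.025, two-sided)
z_β = 0.739 (for power = 0.77)
d = 0.88

n = ((2.241 + 0.739) / 0.88)²
n = (3.386)²
n ≈ 11.46
Round up to the next whole number: n = 12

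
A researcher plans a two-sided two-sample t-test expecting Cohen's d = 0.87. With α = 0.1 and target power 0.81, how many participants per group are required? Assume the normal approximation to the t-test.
n = 17 per group

Sample size formula (two-sample t-test, normal approximation):
n = 2 · ((z_{α/2} + z_β) / d)²

z_{α/2} = 1.645 (for α = 0.1, two-sided)
z_β = 0.878 (for power = 0.81)
d = 0.87

n = 2 · ((1.645 + 0.878) / 0.87)²
n = 2 · (2.900)²
n ≈ 16.82
Round up to the next whole number: n = 17 per group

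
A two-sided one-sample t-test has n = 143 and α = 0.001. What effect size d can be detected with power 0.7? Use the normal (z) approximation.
d ≈ 0.32

Minimum detectable effect (one-sample t-test, normal approximation):
d = (z_{α/2} + z_β) / √n
d = (3.291 + 0.524) / √143
d = 3.815 / 11.958
d ≈ 0.32

By Cohen's convention (0.2 small / 0.5 medium / 0.8 large): small effect.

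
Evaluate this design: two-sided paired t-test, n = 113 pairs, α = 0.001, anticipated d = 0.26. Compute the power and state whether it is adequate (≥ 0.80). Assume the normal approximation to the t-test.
Power ≈ 0.30; the study is underpowered (power < 0.80)

Power calculation (paired t-test, normal approximation):
z_β = d · √n - z_{α/2}
z_β = 0.26 · √113 - 3.291
z_β = 0.26 · 10.630 - 3.291
z_β = -0.527

Power = Φ(z_β) = Φ(-0.527) ≈ 0.299

Effect size d = 0.26 is small by Cohen's convention (0.2/0.5/0.8).

Threshold: power ≥ 0.80 is conventionally adequate.
Power ≈ 0.30 → the study is underpowered (power < 0.80).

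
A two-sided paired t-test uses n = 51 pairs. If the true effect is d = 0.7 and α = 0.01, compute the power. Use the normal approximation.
Power ≈ 0.99

Power calculation (paired t-test, normal approximation):
z_β = d · √n - z_{α/2}
z_β = 0.7 · √51 - 2.576
z_β = 0.7 · 7.141 - 2.576
z_β = 2.423

Power = Φ(z_β) = Φ(2.423) ≈ 0.992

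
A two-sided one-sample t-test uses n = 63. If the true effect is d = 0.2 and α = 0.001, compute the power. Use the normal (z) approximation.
Power ≈ 0.04

Power calculation (one-sample t-test, normal approximation):
z_β = d · √n - z_{α/2}
z_β = 0.2 · √63 - 3.291
z_β = 0.2 · 7.937 - 3.291
z_β = -1.703

Power = Φ(z_β) = Φ(-1.703) ≈ 0.044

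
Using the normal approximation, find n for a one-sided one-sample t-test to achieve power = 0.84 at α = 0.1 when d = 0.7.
n = 11

Sample size formula (one-sample t-test, normal approximation):
n = ((z_α + z_β) / d)²

z_α = 1.282 (for α = 0.1, one-sided)
z_β = 0.994 (for power = 0.84)
d = 0.7

n = ((1.282 + 0.994) / 0.7)²
n = (3.251)²
n ≈ 10.57
Round up to the next whole number: n = 11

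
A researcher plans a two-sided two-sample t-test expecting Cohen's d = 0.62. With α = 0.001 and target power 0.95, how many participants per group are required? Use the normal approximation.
n = 127 per group

Sample size formula (two-sample t-test, normal approximation):
n = 2 · ((z_{α/2} + z_β) / d)²

z_{α/2} = 3.291 (for α = 0.001, two-sided)
z_β = 1.645 (for power = 0.95)
d = 0.62

n = 2 · ((3.291 + 1.645) / 0.62)²
n = 2 · (7.961)²
n ≈ 126.76
Round up to the next whole number: n = 127 per group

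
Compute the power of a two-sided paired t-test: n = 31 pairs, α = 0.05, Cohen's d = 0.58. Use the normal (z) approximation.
Power ≈ 0.90

Power calculation (paired t-test, normal approximation):
z_β = d · √n - z_{α/2}
z_β = 0.58 · √31 - 1.960
z_β = 0.58 · 5.568 - 1.960
z_β = 1.269

Power = Φ(z_β) = Φ(1.269) ≈ 0.898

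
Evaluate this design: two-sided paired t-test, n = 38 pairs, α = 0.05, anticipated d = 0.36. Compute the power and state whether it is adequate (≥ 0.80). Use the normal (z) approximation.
Power ≈ 0.60; the study is underpowered (power < 0.80)

Power calculation (paired t-test, normal approximation):
z_β = d · √n - z_{α/2}
z_β = 0.36 · √38 - 1.960
z_β = 0.36 · 6.164 - 1.960
z_β = 0.259

Power = Φ(z_β) = Φ(0.259) ≈ 0.602

Effect size d = 0.36 is small by Cohen's convention (0.2/0.5/0.8).

Threshold: power ≥ 0.80 is conventionally adequate.
Power ≈ 0.60 → the study is underpowered (power < 0.80).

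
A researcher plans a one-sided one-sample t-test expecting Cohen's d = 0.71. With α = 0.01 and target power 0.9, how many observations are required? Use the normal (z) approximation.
n = 26

Sample size formula (one-sample t-test, normal approximation):
n = ((z_α + z_β) / d)²

z_α = 2.326 (for α = 0.01, one-sided)
z_β = 1.282 (for power = 0.9)
d = 0.71

n = ((2.326 + 1.282) / 0.71)²
n = (5.082)²
n ≈ 25.83
Round up to the next whole number: n = 26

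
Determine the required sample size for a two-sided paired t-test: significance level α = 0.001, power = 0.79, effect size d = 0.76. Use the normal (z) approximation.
n = 30 pairs

Sample size formula (paired t-test, normal approximation):
n = ((z_{α/2} + z_β) / d)²

z_{α/2} = 3.291 (for α = 0.001, two-sided)
z_β = 0.806 (for power = 0.79)
d = 0.76

n = ((3.291 + 0.806) / 0.76)²
n = (5.391)²
n ≈ 29.06
Round up to the next whole number: n = 30 pairs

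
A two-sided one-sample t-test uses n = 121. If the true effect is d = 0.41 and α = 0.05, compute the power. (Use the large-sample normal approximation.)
Power ≈ 0.99

Power calculation (one-sample t-test, normal approximation):
z_β = d · √n - z_{α/2}
z_β = 0.41 · √121 - 1.960
z_β = 0.41 · 11.000 - 1.960
z_β = 2.550

Power = Φ(z_β) = Φ(2.550) ≈ 0.995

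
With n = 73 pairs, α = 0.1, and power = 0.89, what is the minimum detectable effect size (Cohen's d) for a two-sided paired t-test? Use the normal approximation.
d ≈ 0.34

Minimum detectable effect (paired t-test, normal approximation):
d = (z_{α/2} + z_β) / √n
d = (1.645 + 1.227) / √73
d = 2.871 / 8.544
d ≈ 0.34

By Cohen's convention (0.2 small / 0.5 medium / 0.8 large): small effect.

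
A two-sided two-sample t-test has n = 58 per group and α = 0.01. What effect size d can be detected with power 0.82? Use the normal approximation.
d ≈ 0.65

Minimum detectable effect (two-sample t-test, normal approximation):
d = (z_{α/2} + z_β) / √(n/2)
d = (2.576 + 0.915) / √(58/2)
d = 3.491 / 5.385
d ≈ 0.65

By Cohen's convention (0.2 small / 0.5 medium / 0.8 large): medium effect.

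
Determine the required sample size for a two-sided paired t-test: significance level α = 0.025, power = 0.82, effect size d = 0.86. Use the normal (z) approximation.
n = 14 pairs

Sample size formula (paired t-test, normal approximation):
n = ((z_{α/2} + z_β) / d)²

z_{α/2} = 2.241 (for α = 0.025, two-sided)
z_β = 0.915 (for power = 0.82)
d = 0.86

n = ((2.241 + 0.915) / 0.86)²
n = (3.670)²
n ≈ 13.47
Round up to the next whole number: n = 14 pairs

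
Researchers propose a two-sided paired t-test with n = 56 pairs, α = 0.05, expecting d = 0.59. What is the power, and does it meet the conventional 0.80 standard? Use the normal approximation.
Power ≈ 0.99; the study is adequately powered (power ≥ 0.80)

Power calculation (paired t-test, normal approximation):
z_β = d · √n - z_{α/2}
z_β = 0.59 · √56 - 1.960
z_β = 0.59 · 7.483 - 1.960
z_β = 2.455

Power = Φ(z_β) = Φ(2.455) ≈ 0.993

Effect size d = 0.59 is medium by Cohen's convention (0.2/0.5/0.8).

Threshold: power ≥ 0.80 is conventionally adequate.
Power ≈ 0.99 → the study is adequately powered (power ≥ 0.80).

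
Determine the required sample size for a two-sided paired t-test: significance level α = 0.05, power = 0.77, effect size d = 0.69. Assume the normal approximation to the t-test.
n = 16 pairs

Sample size formula (paired t-test, normal approximation):
n = ((z_{α/2} + z_β) / d)²

z_{α/2} = 1.960 (for α = 0.05, two-sided)
z_β = 0.739 (for power = 0.77)
d = 0.69

n = ((1.960 + 0.739) / 0.69)²
n = (3.912)²
n ≈ 15.30
Round up to the next whole number: n = 16 pairs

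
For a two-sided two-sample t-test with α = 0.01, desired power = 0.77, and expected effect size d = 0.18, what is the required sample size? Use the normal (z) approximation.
n = 679 per group

Sample size formula (two-sample t-test, normal approximation):
n = 2 · ((z_{α/2} + z_β) / d)²

z_{α/2} = 2.576 (for α = 0.01, two-sided)
z_β = 0.739 (for power = 0.77)
d = 0.18

n = 2 · ((2.576 + 0.739) / 0.18)²
n = 2 · (18.417)²
n ≈ 678.37
Round up to the next whole number: n = 679 per group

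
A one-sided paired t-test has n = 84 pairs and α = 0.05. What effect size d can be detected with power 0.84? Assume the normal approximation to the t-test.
d ≈ 0.29

Minimum detectable effect (paired t-test, normal approximation):
d = (z_α + z_β) / √n
d = (1.645 + 0.994) / √84
d = 2.639 / 9.165
d ≈ 0.29

By Cohen's convention (0.2 small / 0.5 medium / 0.8 large): small effect.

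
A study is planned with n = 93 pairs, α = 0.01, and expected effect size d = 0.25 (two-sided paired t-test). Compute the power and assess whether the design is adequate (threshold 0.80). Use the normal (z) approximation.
Power ≈ 0.43; the study is underpowered (power < 0.80)

Power calculation (paired t-test, normal approximation):
z_β = d · √n - z_{α/2}
z_β = 0.25 · √93 - 2.576
z_β = 0.25 · 9.644 - 2.576
z_β = -0.165

Power = Φ(z_β) = Φ(-0.165) ≈ 0.435

Effect size d = 0.25 is small by Cohen's convention (0.2/0.5/0.8).

Threshold: power ≥ 0.80 is conventionally adequate.
Power ≈ 0.43 → the study is underpowered (power < 0.80).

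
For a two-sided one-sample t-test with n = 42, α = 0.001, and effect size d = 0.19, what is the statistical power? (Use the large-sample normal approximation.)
Power ≈ 0.02

Power calculation (one-sample t-test, normal approximation):
z_β = d · √n - z_{α/2}
z_β = 0.19 · √42 - 3.291
z_β = 0.19 · 6.481 - 3.291
z_β = -2.059

Power = Φ(z_β) = Φ(-2.059) ≈ 0.020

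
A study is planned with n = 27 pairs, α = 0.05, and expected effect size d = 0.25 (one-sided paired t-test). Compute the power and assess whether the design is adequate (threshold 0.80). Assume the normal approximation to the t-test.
Power ≈ 0.36; the study is underpowered (power < 0.80)

Power calculation (paired t-test, normal approximation):
z_β = d · √n - z_α
z_β = 0.25 · √27 - 1.645
z_β = 0.25 · 5.196 - 1.645
z_β = -0.346

Power = Φ(z_β) = Φ(-0.346) ≈ 0.365

Effect size d = 0.25 is small by Cohen's convention (0.2/0.5/0.8).

Threshold: power ≥ 0.80 is conventionally adequate.
Power ≈ 0.36 → the study is underpowered (power < 0.80).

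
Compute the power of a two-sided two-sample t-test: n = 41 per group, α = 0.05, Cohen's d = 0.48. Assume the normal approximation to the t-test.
Power ≈ 0.58

Power calculation (two-sample t-test, normal approximation):
z_β = d · √(n/2) - z_{α/2}
z_β = 0.48 · √(41/2) - 1.960
z_β = 0.48 · 4.528 - 1.960
z_β = 0.213

Power = Φ(z_β) = Φ(0.213) ≈ 0.584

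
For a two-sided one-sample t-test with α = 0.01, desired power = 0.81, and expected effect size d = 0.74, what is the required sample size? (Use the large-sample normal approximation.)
n = 22

Sample size formula (one-sample t-test, normal approximation):
n = ((z_{α/2} + z_β) / d)²

z_{α/2} = 2.576 (for α = 0.01, two-sided)
z_β = 0.878 (for power = 0.81)
d = 0.74

n = ((2.576 + 0.878) / 0.74)²
n = (4.668)²
n ≈ 21.79
Round up to the next whole number: n = 22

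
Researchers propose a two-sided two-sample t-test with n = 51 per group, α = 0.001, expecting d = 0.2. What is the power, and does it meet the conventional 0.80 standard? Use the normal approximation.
Power ≈ 0.01; the study is underpowered (power < 0.80)

Power calculation (two-sample t-test, normal approximation):
z_β = d · √(n/2) - z_{α/2}
z_β = 0.2 · √(51/2) - 3.291
z_β = 0.2 · 5.050 - 3.291
z_β = -2.281

Power = Φ(z_β) = Φ(-2.281) ≈ 0.011

Effect size d = 0.2 is small by Cohen's convention (0.2/0.5/0.8).

Threshold: power ≥ 0.80 is conventionally adequate.
Power ≈ 0.01 → the study is underpowered (power < 0.80).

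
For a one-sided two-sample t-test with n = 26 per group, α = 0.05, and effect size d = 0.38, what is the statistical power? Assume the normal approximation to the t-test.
Power ≈ 0.39

Power calculation (two-sample t-test, normal approximation):
z_β = d · √(n/2) - z_α
z_β = 0.38 · √(26/2) - 1.645
z_β = 0.38 · 3.606 - 1.645
z_β = -0.275

Power = Φ(z_β) = Φ(-0.275) ≈ 0.392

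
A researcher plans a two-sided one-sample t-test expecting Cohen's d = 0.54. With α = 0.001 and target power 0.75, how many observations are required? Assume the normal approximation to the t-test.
n = 54

Sample size formula (one-sample t-test, normal approximation):
n = ((z_{α/2} + z_β) / d)²

z_{α/2} = 3.291 (for α = 0.001, two-sided)
z_β = 0.674 (for power = 0.75)
d = 0.54

n = ((3.291 + 0.674) / 0.54)²
n = (7.343)²
n ≈ 53.92
Round up to the next whole number: n = 54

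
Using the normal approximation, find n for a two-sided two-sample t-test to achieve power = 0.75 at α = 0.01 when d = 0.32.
n = 207 per group

Sample size formula (two-sample t-test, normal approximation):
n = 2 · ((z_{α/2} + z_β) / d)²

z_{α/2} = 2.576 (for α = 0.01, two-sided)
z_β = 0.674 (for power = 0.75)
d = 0.32

n = 2 · ((2.576 + 0.674) / 0.32)²
n = 2 · (10.156)²
n ≈ 206.29
Round up to the next whole number: n = 207 per group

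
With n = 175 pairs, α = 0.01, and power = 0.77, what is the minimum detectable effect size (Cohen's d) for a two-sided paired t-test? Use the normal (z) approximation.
d ≈ 0.25

Minimum detectable effect (paired t-test, normal approximation):
d = (z_{α/2} + z_β) / √n
d = (2.576 + 0.739) / √175
d = 3.315 / 13.229
d ≈ 0.25

By Cohen's convention (0.2 small / 0.5 medium / 0.8 large): small effect.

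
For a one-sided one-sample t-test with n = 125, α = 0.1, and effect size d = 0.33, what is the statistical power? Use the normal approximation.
Power ≈ 0.99

Power calculation (one-sample t-test, normal approximation):
z_β = d · √n - z_α
z_β = 0.33 · √125 - 1.282
z_β = 0.33 · 11.180 - 1.282
z_β = 2.408

Power = Φ(z_β) = Φ(2.408) ≈ 0.992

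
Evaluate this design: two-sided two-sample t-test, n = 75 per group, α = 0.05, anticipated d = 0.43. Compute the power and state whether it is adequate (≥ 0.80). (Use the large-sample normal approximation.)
Power ≈ 0.75; the study is underpowered (power < 0.80)

Power calculation (two-sample t-test, normal approximation):
z_β = d · √(n/2) - z_{α/2}
z_β = 0.43 · √(75/2) - 1.960
z_β = 0.43 · 6.124 - 1.960
z_β = 0.673

Power = Φ(z_β) = Φ(0.673) ≈ 0.750

Effect size d = 0.43 is small by Cohen's convention (0.2/0.5/0.8).

Threshold: power ≥ 0.80 is conventionally adequate.
Power ≈ 0.75 → the study is underpowered (power < 0.80).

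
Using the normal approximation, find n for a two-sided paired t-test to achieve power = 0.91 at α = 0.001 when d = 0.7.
n = 44 pairs

Sample size formula (paired t-test, normal approximation):
n = ((z_{α/2} + z_β) / d)²

z_{α/2} = 3.291 (for α = 0.001, two-sided)
z_β = 1.341 (for power = 0.91)
d = 0.7

n = ((3.291 + 1.341) / 0.7)²
n = (6.617)²
n ≈ 43.78
Round up to the next whole number: n = 44 pairs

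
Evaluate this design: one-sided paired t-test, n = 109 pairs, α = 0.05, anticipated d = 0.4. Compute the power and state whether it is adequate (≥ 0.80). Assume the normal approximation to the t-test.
Power ≈ 0.99; the study is adequately powered (power ≥ 0.80)

Power calculation (paired t-test, normal approximation):
z_β = d · √n - z_α
z_β = 0.4 · √109 - 1.645
z_β = 0.4 · 10.440 - 1.645
z_β = 2.531

Power = Φ(z_β) = Φ(2.531) ≈ 0.994

Effect size d = 0.4 is small by Cohen's convention (0.2/0.5/0.8).

Threshold: power ≥ 0.80 is conventionally adequate.
Power ≈ 0.99 → the study is adequately powered (power ≥ 0.80).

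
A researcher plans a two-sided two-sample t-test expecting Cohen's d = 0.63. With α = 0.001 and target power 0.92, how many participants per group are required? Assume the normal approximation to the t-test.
n = 112 per group

Sample size formula (two-sample t-test, normal approximation):
n = 2 · ((z_{α/2} + z_β) / d)²

z_{α/2} = 3.291 (for α = 0.001, two-sided)
z_β = 1.405 (for power = 0.92)
d = 0.63

n = 2 · ((3.291 + 1.405) / 0.63)²
n = 2 · (7.454)²
n ≈ 111.12
Round up to the next whole number: n = 112 per group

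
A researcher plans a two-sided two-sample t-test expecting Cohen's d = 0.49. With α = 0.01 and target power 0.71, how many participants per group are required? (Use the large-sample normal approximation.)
n = 82 per group

Sample size formula (two-sample t-test, normal approximation):
n = 2 · ((z_{α/2} + z_β) / d)²

z_{α/2} = 2.576 (for α = 0.01, two-sided)
z_β = 0.553 (for power = 0.71)
d = 0.49

n = 2 · ((2.576 + 0.553) / 0.49)²
n = 2 · (6.386)²
n ≈ 81.56
Round up to the next whole number: n = 82 per group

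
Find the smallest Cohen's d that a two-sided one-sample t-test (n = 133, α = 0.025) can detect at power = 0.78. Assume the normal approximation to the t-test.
d ≈ 0.26

Minimum detectable effect (one-sample t-test, normal approximation):
d = (z_{α/2} + z_β) / √n
d = (2.241 + 0.772) / √133
d = 3.014 / 11.533
d ≈ 0.26

By Cohen's convention (0.2 small / 0.5 medium / 0.8 large): small effect.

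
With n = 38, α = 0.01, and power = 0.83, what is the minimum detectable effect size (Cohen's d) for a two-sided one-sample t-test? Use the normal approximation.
d ≈ 0.57

Minimum detectable effect (one-sample t-test, normal approximation):
d = (z_{α/2} + z_β) / √n
d = (2.576 + 0.954) / √38
d = 3.530 / 6.164
d ≈ 0.57

By Cohen's convention (0.2 small / 0.5 medium / 0.8 large): medium effect.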